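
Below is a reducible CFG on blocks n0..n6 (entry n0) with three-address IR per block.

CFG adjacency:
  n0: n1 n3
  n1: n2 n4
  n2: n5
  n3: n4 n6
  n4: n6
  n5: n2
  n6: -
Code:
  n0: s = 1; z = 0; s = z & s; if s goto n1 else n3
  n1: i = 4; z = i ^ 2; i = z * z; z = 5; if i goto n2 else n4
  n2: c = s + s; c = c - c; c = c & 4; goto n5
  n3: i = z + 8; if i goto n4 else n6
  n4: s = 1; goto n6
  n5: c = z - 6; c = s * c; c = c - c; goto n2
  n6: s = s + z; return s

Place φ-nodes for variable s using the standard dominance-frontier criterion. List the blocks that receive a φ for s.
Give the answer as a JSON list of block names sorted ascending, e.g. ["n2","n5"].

Answer: ["n6"]

Working:
idom tree: n1←n0 n2←n1 n3←n0 n4←n0 n5←n2 n6←n0
Dom at joins:
  n2: preds {n1,n5}: {n0,n1} ∩ {n0,n1,n2,n5} = {n0,n1}; idom=n1
  n4: preds {n1,n3}: {n0,n1} ∩ {n0,n3} = {n0}; idom=n0
  n6: preds {n3,n4}: {n0,n3} ∩ {n0,n4} = {n0}; idom=n0

Frontier:
  join n2 pred n1: · stop@n1
  join n2 pred n5: n5→n2 stop@n1
  join n4 pred n1: n1 stop@n0
  join n4 pred n3: n3 stop@n0
  join n6 pred n3: n3 stop@n0
  join n6 pred n4: n4 stop@n0
  DF(n0)=∅
  DF(n1)={n4}
  DF(n2)={n2}
  DF(n3)={n4,n6}
  DF(n4)={n6}
  DF(n5)={n2}
  DF(n6)=∅

φ for s: defs {n0,n4,n6}
  DF⁺ = {n6}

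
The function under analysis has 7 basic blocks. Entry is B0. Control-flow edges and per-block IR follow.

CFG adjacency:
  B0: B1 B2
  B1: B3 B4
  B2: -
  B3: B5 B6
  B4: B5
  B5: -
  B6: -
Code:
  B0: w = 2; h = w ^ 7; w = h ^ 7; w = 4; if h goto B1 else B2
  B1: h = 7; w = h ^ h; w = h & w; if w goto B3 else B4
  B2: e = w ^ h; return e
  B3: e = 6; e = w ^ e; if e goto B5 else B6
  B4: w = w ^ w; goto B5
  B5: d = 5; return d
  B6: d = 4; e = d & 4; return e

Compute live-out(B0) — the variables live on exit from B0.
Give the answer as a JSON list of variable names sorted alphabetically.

Block summaries:
  B0: def={h,w} ue=∅
  B1: def={h,w} ue=∅
  B2: def={e} ue={h,w}
  B3: def={e} ue={w}
  B4: def={w} ue={w}
  B5: def={d} ue=∅
  B6: def={d,e} ue=∅

Backward fixpoint:
  live B0: ∅→{h,w}
  live B1: ∅→{w}
  live B2: {h,w}→∅
  live B3: {w}→∅
  live B4: {w}→∅
  live B5: ∅→∅
  live B6: ∅→∅

live-out(B0) = ["h", "w"]

Answer: ["h", "w"]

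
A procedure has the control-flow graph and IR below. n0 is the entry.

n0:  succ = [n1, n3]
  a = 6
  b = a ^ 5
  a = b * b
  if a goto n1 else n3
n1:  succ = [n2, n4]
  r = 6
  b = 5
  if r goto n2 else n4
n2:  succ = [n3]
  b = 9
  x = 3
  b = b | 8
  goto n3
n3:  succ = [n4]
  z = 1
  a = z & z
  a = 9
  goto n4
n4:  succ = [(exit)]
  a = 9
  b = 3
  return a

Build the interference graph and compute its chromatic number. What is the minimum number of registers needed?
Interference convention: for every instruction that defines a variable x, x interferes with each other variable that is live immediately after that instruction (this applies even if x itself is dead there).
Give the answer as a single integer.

Answer: 2

Analysis:
Block summaries:
  n0: def={a,b} ue=∅
  n1: def={b,r} ue=∅
  n2: def={b,x} ue=∅
  n3: def={a,z} ue=∅
  n4: def={a,b} ue=∅

Backward fixpoint:
  n0: in=∅ out=∅
  n1: in=∅ out=∅
  n2: in=∅ out=∅
  n3: in=∅ out=∅
  n4: in=∅ out=∅

Interfere edges:
  a: {b}
  b: {a,r,x}
  r: {b}
  x: {b}
  z: ∅

Colouring:
  lower bound: {a,b} mutually conflict ⇒ χ ≥ 2
  assign a→R1 b→R0 r→R1 x→R1 z→R0 — no edge inside a register ⇒ χ ≤ 2
  χ = 2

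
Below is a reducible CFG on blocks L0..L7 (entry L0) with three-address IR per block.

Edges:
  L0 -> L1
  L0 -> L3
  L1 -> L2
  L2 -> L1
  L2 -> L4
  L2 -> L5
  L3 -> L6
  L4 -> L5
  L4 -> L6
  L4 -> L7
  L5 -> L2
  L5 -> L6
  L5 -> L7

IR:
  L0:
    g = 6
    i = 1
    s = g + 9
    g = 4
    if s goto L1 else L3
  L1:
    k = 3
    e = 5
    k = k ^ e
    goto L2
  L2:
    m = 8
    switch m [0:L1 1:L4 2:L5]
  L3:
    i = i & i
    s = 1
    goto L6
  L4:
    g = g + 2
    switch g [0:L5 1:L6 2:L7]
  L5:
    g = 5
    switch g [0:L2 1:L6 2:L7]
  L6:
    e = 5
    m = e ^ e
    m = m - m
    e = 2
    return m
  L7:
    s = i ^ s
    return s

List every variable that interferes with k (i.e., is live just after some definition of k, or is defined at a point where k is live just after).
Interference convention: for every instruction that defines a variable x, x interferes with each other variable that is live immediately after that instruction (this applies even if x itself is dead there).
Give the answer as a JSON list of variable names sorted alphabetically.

Answer: ["e", "g", "i", "s"]

Analysis:
Per-block:
  L0: def={g,i,s} ue=∅
  L1: def={e,k} ue=∅
  L2: def={m} ue=∅
  L3: def={i,s} ue={i}
  L4: def={g} ue={g}
  L5: def={g} ue=∅
  L6: def={e,m} ue=∅
  L7: def={s} ue={i,s}

Backward fixpoint:
  L0 li=∅ lo={g,i,s}
  L1 li={g,i,s} lo={g,i,s}
  L2 li={g,i,s} lo={g,i,s}
  L3 li={i} lo=∅
  L4 li={g,i,s} lo={i,s}
  L5 li={i,s} lo={g,i,s}
  L6 li=∅ lo=∅
  L7 li={i,s} lo=∅

Conflict graph:
  e: {g,i,k,m,s}
  g: {e,i,k,m,s}
  i: {e,g,k,m,s}
  k: {e,g,i,s}
  m: {e,g,i,s}
  s: {e,g,i,k,m}

N(k) = ["e", "g", "i", "s"]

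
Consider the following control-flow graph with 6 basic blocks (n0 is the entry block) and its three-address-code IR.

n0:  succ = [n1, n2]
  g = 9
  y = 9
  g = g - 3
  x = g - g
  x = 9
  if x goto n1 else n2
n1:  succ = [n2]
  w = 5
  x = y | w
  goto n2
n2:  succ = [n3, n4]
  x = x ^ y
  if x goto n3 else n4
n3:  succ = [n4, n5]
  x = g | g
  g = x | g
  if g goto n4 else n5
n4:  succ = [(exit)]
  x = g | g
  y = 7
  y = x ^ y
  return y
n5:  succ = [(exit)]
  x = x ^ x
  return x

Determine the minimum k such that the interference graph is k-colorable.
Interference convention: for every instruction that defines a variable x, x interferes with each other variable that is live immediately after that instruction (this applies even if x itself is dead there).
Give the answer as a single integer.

Answer: 3

Derivation:
Per-block:
  n0: {g,x,y} / ∅
  n1: {w,x} / {y}
  n2: {x} / {x,y}
  n3: {g,x} / {g}
  n4: {x,y} / {g}
  n5: {x} / {x}

Live sets:
  live n0: ∅→{g,x,y}
  live n1: {g,y}→{g,x,y}
  live n2: {g,x,y}→{g}
  live n3: {g}→{g,x}
  live n4: {g}→∅
  live n5: {x}→∅

Interference:
  g: {w,x,y}
  w: {g,y}
  x: {g,y}
  y: {g,w,x}

Registers:
  lower bound: {g,w,y} mutually conflict ⇒ χ ≥ 3
  assign g→R0 w→R2 x→R2 y→R1 — no edge inside a register ⇒ χ ≤ 3
  χ = 3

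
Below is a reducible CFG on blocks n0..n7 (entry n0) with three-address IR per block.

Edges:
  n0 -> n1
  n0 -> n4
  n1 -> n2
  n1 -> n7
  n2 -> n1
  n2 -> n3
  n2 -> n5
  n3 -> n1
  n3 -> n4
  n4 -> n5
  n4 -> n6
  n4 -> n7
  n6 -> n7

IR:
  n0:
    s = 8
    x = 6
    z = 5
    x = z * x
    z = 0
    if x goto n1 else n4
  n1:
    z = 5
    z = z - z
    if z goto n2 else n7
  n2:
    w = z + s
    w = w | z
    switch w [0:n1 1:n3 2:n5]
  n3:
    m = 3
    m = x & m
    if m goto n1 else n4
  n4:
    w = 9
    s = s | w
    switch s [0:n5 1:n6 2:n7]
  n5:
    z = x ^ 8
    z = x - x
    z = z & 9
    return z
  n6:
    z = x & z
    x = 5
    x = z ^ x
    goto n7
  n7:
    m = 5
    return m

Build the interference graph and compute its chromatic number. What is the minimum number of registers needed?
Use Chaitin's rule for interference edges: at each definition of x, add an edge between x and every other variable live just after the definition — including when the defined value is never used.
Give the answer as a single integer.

def/use:
  n0: def={s,x,z} ue=∅
  n1: def={z} ue=∅
  n2: def={w} ue={s,z}
  n3: def={m} ue={x}
  n4: def={s,w} ue={s}
  n5: def={z} ue={x}
  n6: def={x,z} ue={x,z}
  n7: def={m} ue=∅

Live sets:
  n0: in=∅ out={s,x,z}
  n1: in={s,x} out={s,x,z}
  n2: in={s,x,z} out={s,x,z}
  n3: in={s,x,z} out={s,x,z}
  n4: in={s,x,z} out={x,z}
  n5: in={x} out=∅
  n6: in={x,z} out=∅
  n7: in=∅ out=∅

Interfere edges:
  m — {s,x,z}
  s — {m,w,x,z}
  w — {s,x,z}
  x — {m,s,w,z}
  z — {m,s,w,x}

Colouring:
  lower bound: {m,s,x,z} mutually conflict ⇒ χ ≥ 4
  assign m→c3 s→c0 w→c3 x→c1 z→c2 — no edge inside a register ⇒ χ ≤ 4
  χ = 4

Answer: 4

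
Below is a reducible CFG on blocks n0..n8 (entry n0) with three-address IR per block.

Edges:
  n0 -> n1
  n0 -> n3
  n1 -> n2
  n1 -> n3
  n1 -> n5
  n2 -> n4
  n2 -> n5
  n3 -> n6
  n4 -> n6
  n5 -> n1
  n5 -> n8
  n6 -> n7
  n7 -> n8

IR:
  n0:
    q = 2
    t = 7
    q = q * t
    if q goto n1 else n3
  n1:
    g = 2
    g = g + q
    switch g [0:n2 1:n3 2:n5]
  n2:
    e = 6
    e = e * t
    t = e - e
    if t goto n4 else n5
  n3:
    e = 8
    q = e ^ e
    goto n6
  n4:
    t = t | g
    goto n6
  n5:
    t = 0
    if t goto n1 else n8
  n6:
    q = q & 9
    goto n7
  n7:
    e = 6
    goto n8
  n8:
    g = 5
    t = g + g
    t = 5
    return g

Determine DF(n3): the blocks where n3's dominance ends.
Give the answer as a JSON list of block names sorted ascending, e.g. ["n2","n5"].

Answer: ["n6"]

Analysis:
idom tree: n1←n0 n2←n1 n3←n0 n4←n2 n5←n1 n6←n0 n7←n6 n8←n0
Join-block Dom:
  n1: preds {n0,n5}: {n0} ∩ {n0,n1,n5} = {n0}; idom=n0
  n3: preds {n0,n1}: {n0} ∩ {n0,n1} = {n0}; idom=n0
  n5: preds {n1,n2}: {n0,n1} ∩ {n0,n1,n2} = {n0,n1}; idom=n1
  n6: preds {n3,n4}: {n0,n3} ∩ {n0,n1,n2,n4} = {n0}; idom=n0
  n8: preds {n5,n7}: {n0,n1,n5} ∩ {n0,n6,n7} = {n0}; idom=n0

Frontier:
  n1←n0: walk · to n0
  n1←n5: walk n5→n1 to n0
  n3←n0: walk · to n0
  n3←n1: walk n1 to n0
  n5←n1: walk · to n1
  n5←n2: walk n2 to n1
  n6←n3: walk n3 to n0
  n6←n4: walk n4→n2→n1 to n0
  n8←n5: walk n5→n1 to n0
  n8←n7: walk n7→n6 to n0
  n0: DF=∅
  n1: DF={n1,n3,n6,n8}
  n2: DF={n5,n6}
  n3: DF={n6}
  n4: DF={n6}
  n5: DF={n1,n8}
  n6: DF={n8}
  n7: DF={n8}
  n8: DF=∅

DF(n3) = ["n6"]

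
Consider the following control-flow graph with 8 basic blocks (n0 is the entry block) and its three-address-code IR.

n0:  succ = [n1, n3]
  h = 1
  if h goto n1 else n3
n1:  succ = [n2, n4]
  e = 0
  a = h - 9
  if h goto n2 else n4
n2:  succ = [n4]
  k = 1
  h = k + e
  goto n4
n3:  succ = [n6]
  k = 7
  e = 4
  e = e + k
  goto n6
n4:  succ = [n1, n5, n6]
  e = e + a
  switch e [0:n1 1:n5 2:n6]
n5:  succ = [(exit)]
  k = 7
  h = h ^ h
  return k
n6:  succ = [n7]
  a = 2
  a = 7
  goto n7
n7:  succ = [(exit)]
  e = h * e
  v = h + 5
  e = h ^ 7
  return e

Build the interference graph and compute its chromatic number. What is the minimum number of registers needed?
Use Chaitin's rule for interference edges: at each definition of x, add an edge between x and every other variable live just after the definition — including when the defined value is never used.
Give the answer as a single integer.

Block summaries:
  n0 def {h} use ∅
  n1 def {a,e} use {h}
  n2 def {h,k} use {e}
  n3 def {e,k} use ∅
  n4 def {e} use {a,e}
  n5 def {h,k} use {h}
  n6 def {a} use ∅
  n7 def {e,v} use {e,h}

Live sets:
  n0 li=∅ lo={h}
  n1 li={h} lo={a,e,h}
  n2 li={a,e} lo={a,e,h}
  n3 li={h} lo={e,h}
  n4 li={a,e,h} lo={e,h}
  n5 li={h} lo=∅
  n6 li={e,h} lo={e,h}
  n7 li={e,h} lo=∅

Interference:
  a — {e,h,k}
  e — {a,h,k}
  h — {a,e,k,v}
  k — {a,e,h}
  v — {h}

Chromatic number:
  clique {a,e,h,k} ⇒ need ≥ 4
  assign a→c1 e→c2 h→c0 k→c3 v→c1 — no edge inside a register ⇒ χ ≤ 4
  χ = 4

Answer: 4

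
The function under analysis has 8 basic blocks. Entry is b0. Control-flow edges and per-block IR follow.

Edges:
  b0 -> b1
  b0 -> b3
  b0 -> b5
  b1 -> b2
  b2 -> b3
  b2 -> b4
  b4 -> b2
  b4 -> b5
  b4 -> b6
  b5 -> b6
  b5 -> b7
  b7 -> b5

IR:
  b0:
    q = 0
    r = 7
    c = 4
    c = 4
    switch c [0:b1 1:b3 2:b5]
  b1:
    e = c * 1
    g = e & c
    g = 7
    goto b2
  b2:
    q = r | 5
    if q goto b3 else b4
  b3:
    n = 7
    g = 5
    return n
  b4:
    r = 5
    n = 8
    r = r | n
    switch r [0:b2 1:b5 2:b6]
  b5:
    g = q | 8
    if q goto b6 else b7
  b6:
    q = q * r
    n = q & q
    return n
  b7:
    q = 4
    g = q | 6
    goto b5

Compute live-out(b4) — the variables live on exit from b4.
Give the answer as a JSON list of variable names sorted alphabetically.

Answer: ["q", "r"]

Working:
def/use:
  b0: {c,q,r} / ∅
  b1: {e,g} / {c}
  b2: {q} / {r}
  b3: {g,n} / ∅
  b4: {n,r} / ∅
  b5: {g} / {q}
  b6: {n,q} / {q,r}
  b7: {g,q} / ∅

Liveness:
  b0: in=∅ out={c,q,r}
  b1: in={c,r} out={r}
  b2: in={r} out={q}
  b3: in=∅ out=∅
  b4: in={q} out={q,r}
  b5: in={q,r} out={q,r}
  b6: in={q,r} out=∅
  b7: in={r} out={q,r}

live-out(b4) = ["q", "r"]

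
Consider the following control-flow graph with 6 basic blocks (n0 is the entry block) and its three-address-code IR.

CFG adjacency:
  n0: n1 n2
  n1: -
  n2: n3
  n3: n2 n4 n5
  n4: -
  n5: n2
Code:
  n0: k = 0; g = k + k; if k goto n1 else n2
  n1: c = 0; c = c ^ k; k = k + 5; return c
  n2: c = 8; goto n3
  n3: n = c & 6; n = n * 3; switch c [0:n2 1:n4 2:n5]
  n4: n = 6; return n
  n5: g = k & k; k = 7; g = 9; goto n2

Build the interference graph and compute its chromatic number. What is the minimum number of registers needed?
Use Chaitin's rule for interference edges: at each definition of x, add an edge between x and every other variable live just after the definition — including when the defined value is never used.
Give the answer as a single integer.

Answer: 3

Derivation:
Block summaries:
  n0: {g,k} / ∅
  n1: {c,k} / {k}
  n2: {c} / ∅
  n3: {n} / {c}
  n4: {n} / ∅
  n5: {g,k} / {k}

Liveness:
  live n0: ∅→{k}
  live n1: {k}→∅
  live n2: {k}→{c,k}
  live n3: {c,k}→{k}
  live n4: ∅→∅
  live n5: {k}→{k}

Interfere edges:
  c↔{k,n}
  g↔{k}
  k↔{c,g,n}
  n↔{c,k}

Chromatic number:
  {c,k,n} pairwise interfere (3-clique) ⇒ χ ≥ 3
  assign c→R1 g→R1 k→R0 n→R2 — no edge inside a register ⇒ χ ≤ 3
  χ = 3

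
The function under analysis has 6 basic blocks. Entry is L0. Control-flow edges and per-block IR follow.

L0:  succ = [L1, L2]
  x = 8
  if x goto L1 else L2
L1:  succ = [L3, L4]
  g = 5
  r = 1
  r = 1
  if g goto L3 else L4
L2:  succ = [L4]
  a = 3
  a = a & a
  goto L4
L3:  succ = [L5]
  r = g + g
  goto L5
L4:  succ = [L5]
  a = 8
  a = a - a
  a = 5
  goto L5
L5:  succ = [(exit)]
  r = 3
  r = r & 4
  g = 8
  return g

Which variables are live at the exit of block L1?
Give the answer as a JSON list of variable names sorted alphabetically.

Answer: ["g"]

Analysis:
def/use:
  L0 def {x} use ∅
  L1 def {g,r} use ∅
  L2 def {a} use ∅
  L3 def {r} use {g}
  L4 def {a} use ∅
  L5 def {g,r} use ∅

Live sets:
  L0: in=∅ out=∅
  L1: in=∅ out={g}
  L2: in=∅ out=∅
  L3: in={g} out=∅
  L4: in=∅ out=∅
  L5: in=∅ out=∅

live-out(L1) = ["g"]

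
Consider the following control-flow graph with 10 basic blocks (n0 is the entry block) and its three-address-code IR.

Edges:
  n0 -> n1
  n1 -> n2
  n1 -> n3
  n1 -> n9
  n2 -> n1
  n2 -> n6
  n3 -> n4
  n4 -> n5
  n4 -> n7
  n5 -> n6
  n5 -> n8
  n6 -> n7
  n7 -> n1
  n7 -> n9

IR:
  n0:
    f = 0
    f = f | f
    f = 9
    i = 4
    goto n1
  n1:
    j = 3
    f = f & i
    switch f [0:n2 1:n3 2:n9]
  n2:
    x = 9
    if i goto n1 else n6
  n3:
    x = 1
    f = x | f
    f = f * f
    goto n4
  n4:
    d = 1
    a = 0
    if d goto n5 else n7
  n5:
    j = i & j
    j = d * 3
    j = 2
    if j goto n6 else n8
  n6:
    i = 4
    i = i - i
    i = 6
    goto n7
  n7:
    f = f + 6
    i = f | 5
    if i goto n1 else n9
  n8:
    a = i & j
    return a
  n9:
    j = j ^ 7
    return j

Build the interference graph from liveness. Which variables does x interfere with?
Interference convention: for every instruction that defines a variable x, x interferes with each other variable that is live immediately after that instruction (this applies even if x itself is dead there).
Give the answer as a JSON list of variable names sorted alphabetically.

Answer: ["f", "i", "j"]

Working:
def/use:
  n0: def={f,i} ue=∅
  n1: def={f,j} ue={f,i}
  n2: def={x} ue={i}
  n3: def={f,x} ue={f}
  n4: def={a,d} ue=∅
  n5: def={j} ue={d,i,j}
  n6: def={i} ue=∅
  n7: def={f,i} ue={f}
  n8: def={a} ue={i,j}
  n9: def={j} ue={j}

Liveness:
  n0 li=∅ lo={f,i}
  n1 li={f,i} lo={f,i,j}
  n2 li={f,i,j} lo={f,i,j}
  n3 li={f,i,j} lo={f,i,j}
  n4 li={f,i,j} lo={d,f,i,j}
  n5 li={d,f,i,j} lo={f,i,j}
  n6 li={f,j} lo={f,j}
  n7 li={f,j} lo={f,i,j}
  n8 li={i,j} lo=∅
  n9 li={j} lo=∅

Interfere edges:
  a↔{d,f,i,j}
  d↔{a,f,i,j}
  f↔{a,d,i,j,x}
  i↔{a,d,f,j,x}
  j↔{a,d,f,i,x}
  x↔{f,i,j}

N(x) = ["f", "i", "j"]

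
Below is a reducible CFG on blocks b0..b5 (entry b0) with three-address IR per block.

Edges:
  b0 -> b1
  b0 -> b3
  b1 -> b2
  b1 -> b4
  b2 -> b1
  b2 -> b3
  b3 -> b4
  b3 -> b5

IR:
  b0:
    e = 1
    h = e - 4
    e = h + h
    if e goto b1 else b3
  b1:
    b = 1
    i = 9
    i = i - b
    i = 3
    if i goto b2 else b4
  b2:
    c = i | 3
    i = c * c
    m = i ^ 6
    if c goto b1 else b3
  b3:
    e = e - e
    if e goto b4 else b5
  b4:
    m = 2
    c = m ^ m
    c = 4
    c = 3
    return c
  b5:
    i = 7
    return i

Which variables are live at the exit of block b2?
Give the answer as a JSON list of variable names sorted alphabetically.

Answer: ["e"]

Analysis:
Block summaries:
  b0: {e,h} / ∅
  b1: {b,i} / ∅
  b2: {c,i,m} / {i}
  b3: {e} / {e}
  b4: {c,m} / ∅
  b5: {i} / ∅

Backward fixpoint:
  b0 li=∅ lo={e}
  b1 li={e} lo={e,i}
  b2 li={e,i} lo={e}
  b3 li={e} lo=∅
  b4 li=∅ lo=∅
  b5 li=∅ lo=∅

live-out(b2) = ["e"]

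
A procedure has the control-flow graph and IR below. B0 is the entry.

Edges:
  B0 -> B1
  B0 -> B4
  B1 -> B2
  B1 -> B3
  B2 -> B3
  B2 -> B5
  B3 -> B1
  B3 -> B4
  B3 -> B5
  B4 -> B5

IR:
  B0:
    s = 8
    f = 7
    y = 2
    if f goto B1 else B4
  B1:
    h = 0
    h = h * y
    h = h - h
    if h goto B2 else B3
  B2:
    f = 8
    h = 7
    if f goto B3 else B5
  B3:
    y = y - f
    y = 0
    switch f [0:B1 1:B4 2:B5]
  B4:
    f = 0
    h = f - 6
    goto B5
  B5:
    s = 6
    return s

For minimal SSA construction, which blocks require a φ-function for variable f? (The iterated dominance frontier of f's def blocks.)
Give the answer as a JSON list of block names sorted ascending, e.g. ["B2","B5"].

Answer: ["B1", "B3", "B4", "B5"]

Analysis:
idom tree: B1←B0 B2←B1 B3←B1 B4←B0 B5←B0
Join-block Dom:
  B1: preds {B0,B3}: {B0} ∩ {B0,B1,B3} = {B0}; idom=B0
  B3: preds {B1,B2}: {B0,B1} ∩ {B0,B1,B2} = {B0,B1}; idom=B1
  B4: preds {B0,B3}: {B0} ∩ {B0,B1,B3} = {B0}; idom=B0
  B5: preds {B2,B3,B4}: {B0,B1,B2} ∩ {B0,B1,B3} ∩ {B0,B4} = {B0}; idom=B0

DF walk-up:
  join B1 pred B0: · stop@B0
  join B1 pred B3: B3→B1 stop@B0
  join B3 pred B1: · stop@B1
  join B3 pred B2: B2 stop@B1
  join B4 pred B0: · stop@B0
  join B4 pred B3: B3→B1 stop@B0
  join B5 pred B2: B2→B1 stop@B0
  join B5 pred B3: B3→B1 stop@B0
  join B5 pred B4: B4 stop@B0
  B0 → ∅
  B1 → {B1,B4,B5}
  B2 → {B3,B5}
  B3 → {B1,B4,B5}
  B4 → {B5}
  B5 → ∅

φ for f: defs {B0,B2,B4}
  DF⁺ = {B1,B3,B4,B5}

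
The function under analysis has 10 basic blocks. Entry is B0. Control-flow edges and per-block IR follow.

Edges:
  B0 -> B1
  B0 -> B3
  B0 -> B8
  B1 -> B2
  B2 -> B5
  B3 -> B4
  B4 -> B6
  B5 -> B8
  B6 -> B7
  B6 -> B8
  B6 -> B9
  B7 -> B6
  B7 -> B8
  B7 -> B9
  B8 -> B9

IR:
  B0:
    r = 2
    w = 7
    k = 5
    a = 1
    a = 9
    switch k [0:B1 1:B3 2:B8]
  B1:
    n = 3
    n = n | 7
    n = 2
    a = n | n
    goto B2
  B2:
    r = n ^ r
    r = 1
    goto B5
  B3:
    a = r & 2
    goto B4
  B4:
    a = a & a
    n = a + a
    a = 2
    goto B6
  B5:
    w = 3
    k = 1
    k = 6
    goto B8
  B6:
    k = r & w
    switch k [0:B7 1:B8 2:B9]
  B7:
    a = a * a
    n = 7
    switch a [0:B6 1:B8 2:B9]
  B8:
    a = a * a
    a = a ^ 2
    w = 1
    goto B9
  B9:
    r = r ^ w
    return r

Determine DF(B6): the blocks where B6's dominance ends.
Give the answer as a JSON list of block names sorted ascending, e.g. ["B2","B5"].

Answer: ["B6", "B8", "B9"]

Working:
idom tree: B1←B0 B2←B1 B3←B0 B4←B3 B5←B2 B6←B4 B7←B6 B8←B0 B9←B0
Dom∩ at merges:
  B6: preds {B4,B7}: {B0,B3,B4} ∩ {B0,B3,B4,B6,B7} = {B0,B3,B4}; idom=B4
  B8: preds {B0,B5,B6,B7}: {B0} ∩ {B0,B1,B2,B5} ∩ {B0,B3,B4,B6} ∩ {B0,B3,B4,B6,B7} = {B0}; idom=B0
  B9: preds {B6,B7,B8}: {B0,B3,B4,B6} ∩ {B0,B3,B4,B6,B7} ∩ {B0,B8} = {B0}; idom=B0

DF derivation:
  B6←B4: walk · to B4
  B6←B7: walk B7→B6 to B4
  B8←B0: walk · to B0
  B8←B5: walk B5→B2→B1 to B0
  B8←B6: walk B6→B4→B3 to B0
  B8←B7: walk B7→B6→B4→B3 to B0
  B9←B6: walk B6→B4→B3 to B0
  B9←B7: walk B7→B6→B4→B3 to B0
  B9←B8: walk B8 to B0
  B0 → ∅
  B1 → {B8}
  B2 → {B8}
  B3 → {B8,B9}
  B4 → {B8,B9}
  B5 → {B8}
  B6 → {B6,B8,B9}
  B7 → {B6,B8,B9}
  B8 → {B9}
  B9 → ∅

DF(B6) = ["B6", "B8", "B9"]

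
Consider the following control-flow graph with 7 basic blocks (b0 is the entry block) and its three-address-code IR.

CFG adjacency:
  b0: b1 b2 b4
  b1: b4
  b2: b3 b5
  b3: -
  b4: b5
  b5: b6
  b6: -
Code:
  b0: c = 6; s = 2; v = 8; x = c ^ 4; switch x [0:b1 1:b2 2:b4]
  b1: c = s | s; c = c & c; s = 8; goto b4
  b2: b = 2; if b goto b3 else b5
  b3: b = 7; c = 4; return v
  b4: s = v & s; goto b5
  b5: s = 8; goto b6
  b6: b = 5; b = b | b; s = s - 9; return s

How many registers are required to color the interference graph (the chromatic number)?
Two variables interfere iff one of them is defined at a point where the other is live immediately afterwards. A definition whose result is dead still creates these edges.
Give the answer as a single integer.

Per-block:
  b0: def={c,s,v,x} ue=∅
  b1: def={c,s} ue={s}
  b2: def={b} ue=∅
  b3: def={b,c} ue={v}
  b4: def={s} ue={s,v}
  b5: def={s} ue=∅
  b6: def={b,s} ue={s}

Live sets:
  b0 li=∅ lo={s,v}
  b1 li={s,v} lo={s,v}
  b2 li={v} lo={v}
  b3 li={v} lo=∅
  b4 li={s,v} lo=∅
  b5 li=∅ lo={s}
  b6 li={s} lo=∅

Conflict graph:
  b: {s,v}
  c: {s,v}
  s: {b,c,v,x}
  v: {b,c,s,x}
  x: {s,v}

Colouring:
  {b,s,v} pairwise interfere (3-clique) ⇒ χ ≥ 3
  3-colouring: c0={s}  c1={v}  c2={b,c,x}
  χ = 3

Answer: 3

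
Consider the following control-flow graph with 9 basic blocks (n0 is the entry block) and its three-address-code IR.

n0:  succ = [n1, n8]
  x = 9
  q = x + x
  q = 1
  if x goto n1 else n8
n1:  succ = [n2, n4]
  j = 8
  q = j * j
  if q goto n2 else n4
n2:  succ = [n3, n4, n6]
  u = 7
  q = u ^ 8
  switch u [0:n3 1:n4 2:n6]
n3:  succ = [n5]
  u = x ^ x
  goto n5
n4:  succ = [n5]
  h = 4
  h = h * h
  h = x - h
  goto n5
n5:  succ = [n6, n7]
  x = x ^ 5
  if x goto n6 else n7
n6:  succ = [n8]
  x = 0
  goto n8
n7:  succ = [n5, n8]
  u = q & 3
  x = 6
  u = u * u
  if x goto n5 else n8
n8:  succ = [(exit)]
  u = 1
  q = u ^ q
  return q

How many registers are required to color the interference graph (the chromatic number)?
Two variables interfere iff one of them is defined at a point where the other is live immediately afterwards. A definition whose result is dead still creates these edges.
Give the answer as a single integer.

def/use:
  n0: def={q,x} ue=∅
  n1: def={j,q} ue=∅
  n2: def={q,u} ue=∅
  n3: def={u} ue={x}
  n4: def={h} ue={x}
  n5: def={x} ue={x}
  n6: def={x} ue=∅
  n7: def={u,x} ue={q}
  n8: def={q,u} ue={q}

Backward fixpoint:
  n0: in=∅ out={q,x}
  n1: in={x} out={q,x}
  n2: in={x} out={q,x}
  n3: in={q,x} out={q,x}
  n4: in={q,x} out={q,x}
  n5: in={q,x} out={q}
  n6: in={q} out={q}
  n7: in={q} out={q,x}
  n8: in={q} out=∅

Conflict graph:
  h — {q,x}
  j — {x}
  q — {h,u,x}
  u — {q,x}
  x — {h,j,q,u}

Chromatic number:
  {h,q,x} pairwise interfere (3-clique) ⇒ χ ≥ 3
  3-colouring: r0={x}  r1={j,q}  r2={h,u}
  χ = 3

Answer: 3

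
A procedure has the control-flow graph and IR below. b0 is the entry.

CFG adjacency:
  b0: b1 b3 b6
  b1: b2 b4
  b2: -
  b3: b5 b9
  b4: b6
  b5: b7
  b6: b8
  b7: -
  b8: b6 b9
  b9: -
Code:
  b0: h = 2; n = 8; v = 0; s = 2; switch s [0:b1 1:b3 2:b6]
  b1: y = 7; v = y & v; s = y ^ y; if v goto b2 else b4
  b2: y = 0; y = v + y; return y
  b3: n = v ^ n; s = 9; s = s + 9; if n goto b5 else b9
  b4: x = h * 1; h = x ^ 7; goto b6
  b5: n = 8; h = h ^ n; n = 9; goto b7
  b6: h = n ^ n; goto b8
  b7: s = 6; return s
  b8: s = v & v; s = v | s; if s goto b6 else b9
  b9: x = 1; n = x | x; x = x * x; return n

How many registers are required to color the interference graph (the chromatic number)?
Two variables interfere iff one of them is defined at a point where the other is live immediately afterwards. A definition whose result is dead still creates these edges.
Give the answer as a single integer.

def/use:
  b0 def {h,n,s,v} use ∅
  b1 def {s,v,y} use {v}
  b2 def {y} use {v}
  b3 def {n,s} use {n,v}
  b4 def {h,x} use {h}
  b5 def {h,n} use {h}
  b6 def {h} use {n}
  b7 def {s} use ∅
  b8 def {s} use {v}
  b9 def {n,x} use ∅

Live sets:
  b0: in=∅ out={h,n,v}
  b1: in={h,n,v} out={h,n,v}
  b2: in={v} out=∅
  b3: in={h,n,v} out={h}
  b4: in={h,n,v} out={n,v}
  b5: in={h} out=∅
  b6: in={n,v} out={n,v}
  b7: in=∅ out=∅
  b8: in={n,v} out={n,v}
  b9: in=∅ out=∅

Conflict graph:
  h: {n,s,v,y}
  n: {h,s,v,x,y}
  s: {h,n,v}
  v: {h,n,s,x,y}
  x: {n,v}
  y: {h,n,v}

Registers:
  lower bound: {h,n,s,v} mutually conflict ⇒ χ ≥ 4
  assign h→R2 n→R0 s→R3 v→R1 x→R2 y→R3 — no edge inside a register ⇒ χ ≤ 4
  χ = 4

Answer: 4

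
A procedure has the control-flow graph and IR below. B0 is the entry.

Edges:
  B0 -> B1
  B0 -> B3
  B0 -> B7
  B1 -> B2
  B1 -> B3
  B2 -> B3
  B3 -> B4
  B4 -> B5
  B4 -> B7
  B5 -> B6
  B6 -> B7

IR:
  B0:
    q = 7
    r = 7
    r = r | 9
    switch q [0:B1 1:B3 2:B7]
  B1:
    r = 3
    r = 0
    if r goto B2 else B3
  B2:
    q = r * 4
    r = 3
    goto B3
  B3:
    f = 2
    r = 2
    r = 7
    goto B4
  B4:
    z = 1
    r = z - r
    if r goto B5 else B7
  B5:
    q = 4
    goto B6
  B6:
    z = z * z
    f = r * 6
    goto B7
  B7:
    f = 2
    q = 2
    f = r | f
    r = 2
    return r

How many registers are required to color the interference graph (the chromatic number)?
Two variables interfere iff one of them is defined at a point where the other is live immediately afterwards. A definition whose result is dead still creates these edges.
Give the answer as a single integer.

def/use:
  B0: {q,r} / ∅
  B1: {r} / ∅
  B2: {q,r} / {r}
  B3: {f,r} / ∅
  B4: {r,z} / {r}
  B5: {q} / ∅
  B6: {f,z} / {r,z}
  B7: {f,q,r} / {r}

Backward fixpoint:
  live B0: ∅→{r}
  live B1: ∅→{r}
  live B2: {r}→∅
  live B3: ∅→{r}
  live B4: {r}→{r,z}
  live B5: {r,z}→{r,z}
  live B6: {r,z}→{r}
  live B7: {r}→∅

Interfere edges:
  f — {q,r}
  q — {f,r,z}
  r — {f,q,z}
  z — {q,r}

Registers:
  lower bound: {f,q,r} mutually conflict ⇒ χ ≥ 3
  3-colouring: r0={q}  r1={r}  r2={f,z}
  χ = 3

Answer: 3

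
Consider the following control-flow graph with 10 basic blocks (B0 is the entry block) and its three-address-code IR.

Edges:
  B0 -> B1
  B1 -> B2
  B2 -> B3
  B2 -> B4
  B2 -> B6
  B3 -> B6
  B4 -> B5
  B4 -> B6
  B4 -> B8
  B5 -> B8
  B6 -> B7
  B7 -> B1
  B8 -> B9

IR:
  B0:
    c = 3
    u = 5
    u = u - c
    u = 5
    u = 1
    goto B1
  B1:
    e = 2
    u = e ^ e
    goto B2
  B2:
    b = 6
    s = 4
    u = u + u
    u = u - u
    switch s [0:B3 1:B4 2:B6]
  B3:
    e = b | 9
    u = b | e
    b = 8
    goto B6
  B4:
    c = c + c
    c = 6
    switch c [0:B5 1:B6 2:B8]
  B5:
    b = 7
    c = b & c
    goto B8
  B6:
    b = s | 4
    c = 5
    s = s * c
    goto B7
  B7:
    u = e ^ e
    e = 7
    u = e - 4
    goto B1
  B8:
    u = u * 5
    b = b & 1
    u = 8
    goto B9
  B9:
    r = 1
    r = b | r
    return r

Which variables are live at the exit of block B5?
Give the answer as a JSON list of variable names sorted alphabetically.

Block summaries:
  B0 def {c,u} use ∅
  B1 def {e,u} use ∅
  B2 def {b,s,u} use {u}
  B3 def {b,e,u} use {b}
  B4 def {c} use {c}
  B5 def {b,c} use {c}
  B6 def {b,c,s} use {s}
  B7 def {e,u} use {e}
  B8 def {b,u} use {b,u}
  B9 def {r} use {b}

Live sets:
  live B0: ∅→{c}
  live B1: {c}→{c,e,u}
  live B2: {c,e,u}→{b,c,e,s,u}
  live B3: {b,s}→{e,s}
  live B4: {b,c,e,s,u}→{b,c,e,s,u}
  live B5: {c,u}→{b,u}
  live B6: {e,s}→{c,e}
  live B7: {c,e}→{c}
  live B8: {b,u}→{b}
  live B9: {b}→∅

live-out(B5) = ["b", "u"]

Answer: ["b", "u"]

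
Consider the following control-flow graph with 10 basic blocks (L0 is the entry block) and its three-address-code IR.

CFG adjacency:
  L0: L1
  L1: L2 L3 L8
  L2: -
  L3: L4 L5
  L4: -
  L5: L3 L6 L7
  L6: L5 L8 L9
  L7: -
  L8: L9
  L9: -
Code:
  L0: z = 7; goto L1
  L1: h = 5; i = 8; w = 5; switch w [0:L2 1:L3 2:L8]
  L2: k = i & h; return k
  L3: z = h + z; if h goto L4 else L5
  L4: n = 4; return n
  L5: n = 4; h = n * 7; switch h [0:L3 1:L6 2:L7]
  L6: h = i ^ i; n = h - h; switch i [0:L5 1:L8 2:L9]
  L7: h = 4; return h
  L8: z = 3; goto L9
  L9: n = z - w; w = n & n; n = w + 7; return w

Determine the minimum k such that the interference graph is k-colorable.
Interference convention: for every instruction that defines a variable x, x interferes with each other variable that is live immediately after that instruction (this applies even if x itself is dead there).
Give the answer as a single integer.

Answer: 4

Analysis:
def/use:
  L0: def={z} ue=∅
  L1: def={h,i,w} ue=∅
  L2: def={k} ue={h,i}
  L3: def={z} ue={h,z}
  L4: def={n} ue=∅
  L5: def={h,n} ue=∅
  L6: def={h,n} ue={i}
  L7: def={h} ue=∅
  L8: def={z} ue=∅
  L9: def={n,w} ue={w,z}

Liveness:
  L0: in=∅ out={z}
  L1: in={z} out={h,i,w,z}
  L2: in={h,i} out=∅
  L3: in={h,i,w,z} out={i,w,z}
  L4: in=∅ out=∅
  L5: in={i,w,z} out={h,i,w,z}
  L6: in={i,w,z} out={i,w,z}
  L7: in=∅ out=∅
  L8: in={w} out={w,z}
  L9: in={w,z} out=∅

Interference:
  h↔{i,w,z}
  i↔{h,n,w,z}
  k↔∅
  n↔{i,w,z}
  w↔{h,i,n,z}
  z↔{h,i,n,w}

Colouring:
  clique {h,i,w,z} ⇒ need ≥ 4
  4-colouring: R0={i,k}  R1={w}  R2={z}  R3={h,n}
  χ = 4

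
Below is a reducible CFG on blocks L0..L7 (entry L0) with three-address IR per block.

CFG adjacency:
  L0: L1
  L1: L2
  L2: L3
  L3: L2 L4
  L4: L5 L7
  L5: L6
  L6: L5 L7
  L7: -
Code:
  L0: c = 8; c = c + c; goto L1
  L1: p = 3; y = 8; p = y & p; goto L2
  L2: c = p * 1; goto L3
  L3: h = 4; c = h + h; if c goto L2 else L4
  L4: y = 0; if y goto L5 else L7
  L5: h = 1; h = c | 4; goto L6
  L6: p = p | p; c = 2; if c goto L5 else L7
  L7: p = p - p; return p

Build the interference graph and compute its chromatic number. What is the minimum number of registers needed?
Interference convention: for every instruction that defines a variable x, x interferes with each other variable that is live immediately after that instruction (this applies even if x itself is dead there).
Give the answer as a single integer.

def/use:
  L0: {c} / ∅
  L1: {p,y} / ∅
  L2: {c} / {p}
  L3: {c,h} / ∅
  L4: {y} / ∅
  L5: {h} / {c}
  L6: {c,p} / {p}
  L7: {p} / {p}

Backward fixpoint:
  L0 li=∅ lo=∅
  L1 li=∅ lo={p}
  L2 li={p} lo={p}
  L3 li={p} lo={c,p}
  L4 li={c,p} lo={c,p}
  L5 li={c,p} lo={p}
  L6 li={p} lo={c,p}
  L7 li={p} lo=∅

Interfere edges:
  c — {h,p,y}
  h — {c,p}
  p — {c,h,y}
  y — {c,p}

Chromatic number:
  lower bound: {c,h,p} mutually conflict ⇒ χ ≥ 3
  assign c→c0 h→c2 p→c1 y→c2 — no edge inside a register ⇒ χ ≤ 3
  χ = 3

Answer: 3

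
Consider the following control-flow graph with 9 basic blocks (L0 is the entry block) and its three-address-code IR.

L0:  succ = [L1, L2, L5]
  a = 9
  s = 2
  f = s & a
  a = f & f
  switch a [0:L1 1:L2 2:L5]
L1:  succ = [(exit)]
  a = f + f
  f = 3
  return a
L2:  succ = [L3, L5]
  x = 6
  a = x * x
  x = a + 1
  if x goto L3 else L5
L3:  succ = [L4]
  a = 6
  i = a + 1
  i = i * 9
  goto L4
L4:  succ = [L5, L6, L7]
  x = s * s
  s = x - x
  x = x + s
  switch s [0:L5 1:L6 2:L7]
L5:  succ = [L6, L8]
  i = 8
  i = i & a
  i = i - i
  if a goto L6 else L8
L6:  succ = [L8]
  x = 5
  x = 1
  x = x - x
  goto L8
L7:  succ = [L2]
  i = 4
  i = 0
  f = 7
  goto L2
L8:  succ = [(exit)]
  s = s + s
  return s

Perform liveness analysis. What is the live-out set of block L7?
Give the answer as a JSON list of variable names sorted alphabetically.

Answer: ["s"]

Analysis:
Block summaries:
  L0: def={a,f,s} ue=∅
  L1: def={a,f} ue={f}
  L2: def={a,x} ue=∅
  L3: def={a,i} ue=∅
  L4: def={s,x} ue={s}
  L5: def={i} ue={a}
  L6: def={x} ue=∅
  L7: def={f,i} ue=∅
  L8: def={s} ue={s}

Liveness:
  L0: in=∅ out={a,f,s}
  L1: in={f} out=∅
  L2: in={s} out={a,s}
  L3: in={s} out={a,s}
  L4: in={a,s} out={a,s}
  L5: in={a,s} out={s}
  L6: in={s} out={s}
  L7: in={s} out={s}
  L8: in={s} out=∅

live-out(L7) = ["s"]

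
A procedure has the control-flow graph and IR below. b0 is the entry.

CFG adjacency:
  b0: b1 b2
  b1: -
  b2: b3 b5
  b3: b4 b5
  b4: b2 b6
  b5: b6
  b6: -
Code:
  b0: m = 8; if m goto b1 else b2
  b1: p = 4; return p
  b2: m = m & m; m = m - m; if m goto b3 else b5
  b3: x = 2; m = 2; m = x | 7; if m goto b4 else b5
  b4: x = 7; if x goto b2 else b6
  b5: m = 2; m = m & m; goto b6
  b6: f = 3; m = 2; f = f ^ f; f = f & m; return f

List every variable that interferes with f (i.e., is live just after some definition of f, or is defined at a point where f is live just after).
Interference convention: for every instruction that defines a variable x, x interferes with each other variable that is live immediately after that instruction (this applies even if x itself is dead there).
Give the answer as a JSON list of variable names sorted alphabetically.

Answer: ["m"]

Derivation:
Block summaries:
  b0 def {m} use ∅
  b1 def {p} use ∅
  b2 def {m} use {m}
  b3 def {m,x} use ∅
  b4 def {x} use ∅
  b5 def {m} use ∅
  b6 def {f,m} use ∅

Backward fixpoint:
  b0 li=∅ lo={m}
  b1 li=∅ lo=∅
  b2 li={m} lo=∅
  b3 li=∅ lo={m}
  b4 li={m} lo={m}
  b5 li=∅ lo=∅
  b6 li=∅ lo=∅

Conflict graph:
  f — {m}
  m — {f,x}
  p — ∅
  x — {m}

N(f) = ["m"]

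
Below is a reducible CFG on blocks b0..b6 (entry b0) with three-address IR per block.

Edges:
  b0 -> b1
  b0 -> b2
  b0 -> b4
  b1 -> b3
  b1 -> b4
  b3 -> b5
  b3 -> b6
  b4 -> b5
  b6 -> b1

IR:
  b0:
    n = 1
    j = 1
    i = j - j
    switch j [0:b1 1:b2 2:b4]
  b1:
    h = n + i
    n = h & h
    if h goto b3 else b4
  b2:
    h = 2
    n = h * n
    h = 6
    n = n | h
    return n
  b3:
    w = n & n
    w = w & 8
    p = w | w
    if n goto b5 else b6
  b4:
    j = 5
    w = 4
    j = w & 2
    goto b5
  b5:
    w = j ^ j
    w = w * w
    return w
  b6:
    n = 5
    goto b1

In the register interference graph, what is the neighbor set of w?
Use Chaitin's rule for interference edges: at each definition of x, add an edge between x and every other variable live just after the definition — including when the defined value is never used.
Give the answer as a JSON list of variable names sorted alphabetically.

Answer: ["i", "j", "n"]

Working:
Block summaries:
  b0 def {i,j,n} use ∅
  b1 def {h,n} use {i,n}
  b2 def {h,n} use {n}
  b3 def {p,w} use {n}
  b4 def {j,w} use ∅
  b5 def {w} use {j}
  b6 def {n} use ∅

Backward fixpoint:
  b0 li=∅ lo={i,j,n}
  b1 li={i,j,n} lo={i,j,n}
  b2 li={n} lo=∅
  b3 li={i,j,n} lo={i,j}
  b4 li=∅ lo={j}
  b5 li={j} lo=∅
  b6 li={i,j} lo={i,j,n}

Interfere edges:
  h↔{i,j,n}
  i↔{h,j,n,p,w}
  j↔{h,i,n,p,w}
  n↔{h,i,j,p,w}
  p↔{i,j,n}
  w↔{i,j,n}

N(w) = ["i", "j", "n"]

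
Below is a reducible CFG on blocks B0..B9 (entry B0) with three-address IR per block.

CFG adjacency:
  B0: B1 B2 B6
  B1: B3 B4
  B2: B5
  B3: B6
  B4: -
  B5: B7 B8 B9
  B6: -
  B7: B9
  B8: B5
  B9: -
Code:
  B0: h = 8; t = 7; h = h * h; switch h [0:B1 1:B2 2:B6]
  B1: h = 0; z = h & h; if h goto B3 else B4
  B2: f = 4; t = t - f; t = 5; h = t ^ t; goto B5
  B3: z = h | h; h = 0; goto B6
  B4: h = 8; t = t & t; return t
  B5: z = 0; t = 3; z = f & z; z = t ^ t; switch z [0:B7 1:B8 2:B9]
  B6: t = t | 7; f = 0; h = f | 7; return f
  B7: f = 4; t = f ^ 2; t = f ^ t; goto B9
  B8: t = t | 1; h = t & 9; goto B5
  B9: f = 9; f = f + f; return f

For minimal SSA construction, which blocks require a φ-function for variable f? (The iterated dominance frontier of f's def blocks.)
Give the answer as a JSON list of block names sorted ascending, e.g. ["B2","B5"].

Answer: ["B9"]

Working:
idom tree: B1←B0 B2←B0 B3←B1 B4←B1 B5←B2 B6←B0 B7←B5 B8←B5 B9←B5
Dom at joins:
  B5: preds {B2,B8}: {B0,B2} ∩ {B0,B2,B5,B8} = {B0,B2}; idom=B2
  B6: preds {B0,B3}: {B0} ∩ {B0,B1,B3} = {B0}; idom=B0
  B9: preds {B5,B7}: {B0,B2,B5} ∩ {B0,B2,B5,B7} = {B0,B2,B5}; idom=B5

DF derivation:
  join B5 pred B2: · stop@B2
  join B5 pred B8: B8→B5 stop@B2
  join B6 pred B0: · stop@B0
  join B6 pred B3: B3→B1 stop@B0
  join B9 pred B5: · stop@B5
  join B9 pred B7: B7 stop@B5
  DF(B0)=∅
  DF(B1)={B6}
  DF(B2)=∅
  DF(B3)={B6}
  DF(B4)=∅
  DF(B5)={B5}
  DF(B6)=∅
  DF(B7)={B9}
  DF(B8)={B5}
  DF(B9)=∅

φ for f: defs {B2,B6,B7,B9}
  DF⁺ = {B9}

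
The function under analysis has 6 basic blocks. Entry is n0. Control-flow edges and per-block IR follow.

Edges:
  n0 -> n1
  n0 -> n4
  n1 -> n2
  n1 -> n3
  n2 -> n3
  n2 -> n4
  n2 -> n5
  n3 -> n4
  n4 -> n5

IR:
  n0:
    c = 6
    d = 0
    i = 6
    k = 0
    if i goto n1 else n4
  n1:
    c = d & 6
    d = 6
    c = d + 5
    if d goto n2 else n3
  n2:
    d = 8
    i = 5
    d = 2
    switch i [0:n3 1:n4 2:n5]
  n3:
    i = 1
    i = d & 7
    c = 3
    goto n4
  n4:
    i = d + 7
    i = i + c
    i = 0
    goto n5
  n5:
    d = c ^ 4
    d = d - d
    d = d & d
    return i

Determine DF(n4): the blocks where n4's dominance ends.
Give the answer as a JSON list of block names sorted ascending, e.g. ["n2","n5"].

idom tree: n1←n0 n2←n1 n3←n1 n4←n0 n5←n0
Dom∩ at merges:
  n3: preds {n1,n2}: {n0,n1} ∩ {n0,n1,n2} = {n0,n1}; idom=n1
  n4: preds {n0,n2,n3}: {n0} ∩ {n0,n1,n2} ∩ {n0,n1,n3} = {n0}; idom=n0
  n5: preds {n2,n4}: {n0,n1,n2} ∩ {n0,n4} = {n0}; idom=n0

DF walk-up:
  n3←n1: walk · to n1
  n3←n2: walk n2 to n1
  n4←n0: walk · to n0
  n4←n2: walk n2→n1 to n0
  n4←n3: walk n3→n1 to n0
  n5←n2: walk n2→n1 to n0
  n5←n4: walk n4 to n0
  n0: DF=∅
  n1: DF={n4,n5}
  n2: DF={n3,n4,n5}
  n3: DF={n4}
  n4: DF={n5}
  n5: DF=∅

DF(n4) = ["n5"]

Answer: ["n5"]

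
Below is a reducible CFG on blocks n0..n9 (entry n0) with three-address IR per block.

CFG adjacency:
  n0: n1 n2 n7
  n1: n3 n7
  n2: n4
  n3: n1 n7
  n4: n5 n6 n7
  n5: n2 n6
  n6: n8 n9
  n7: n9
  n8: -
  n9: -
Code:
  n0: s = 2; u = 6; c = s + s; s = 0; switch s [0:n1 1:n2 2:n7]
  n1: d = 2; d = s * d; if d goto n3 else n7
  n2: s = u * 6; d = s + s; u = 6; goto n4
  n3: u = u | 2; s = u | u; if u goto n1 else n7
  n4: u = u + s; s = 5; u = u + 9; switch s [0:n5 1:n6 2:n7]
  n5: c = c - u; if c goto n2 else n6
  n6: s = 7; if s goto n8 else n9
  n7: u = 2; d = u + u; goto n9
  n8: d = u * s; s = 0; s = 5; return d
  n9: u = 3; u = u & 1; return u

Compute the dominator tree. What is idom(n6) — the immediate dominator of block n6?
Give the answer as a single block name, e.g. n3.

Answer: n4

Derivation:
idom tree: n1←n0 n2←n0 n3←n1 n4←n2 n5←n4 n6←n4 n7←n0 n8←n6 n9←n0
Dom∩ at merges:
  n1: preds {n0,n3}: {n0} ∩ {n0,n1,n3} = {n0}; idom=n0
  n2: preds {n0,n5}: {n0} ∩ {n0,n2,n4,n5} = {n0}; idom=n0
  n6: preds {n4,n5}: {n0,n2,n4} ∩ {n0,n2,n4,n5} = {n0,n2,n4}; idom=n4
  n7: preds {n0,n1,n3,n4}: {n0} ∩ {n0,n1} ∩ {n0,n1,n3} ∩ {n0,n2,n4} = {n0}; idom=n0
  n9: preds {n6,n7}: {n0,n2,n4,n6} ∩ {n0,n7} = {n0}; idom=n0

idom(n6) = n4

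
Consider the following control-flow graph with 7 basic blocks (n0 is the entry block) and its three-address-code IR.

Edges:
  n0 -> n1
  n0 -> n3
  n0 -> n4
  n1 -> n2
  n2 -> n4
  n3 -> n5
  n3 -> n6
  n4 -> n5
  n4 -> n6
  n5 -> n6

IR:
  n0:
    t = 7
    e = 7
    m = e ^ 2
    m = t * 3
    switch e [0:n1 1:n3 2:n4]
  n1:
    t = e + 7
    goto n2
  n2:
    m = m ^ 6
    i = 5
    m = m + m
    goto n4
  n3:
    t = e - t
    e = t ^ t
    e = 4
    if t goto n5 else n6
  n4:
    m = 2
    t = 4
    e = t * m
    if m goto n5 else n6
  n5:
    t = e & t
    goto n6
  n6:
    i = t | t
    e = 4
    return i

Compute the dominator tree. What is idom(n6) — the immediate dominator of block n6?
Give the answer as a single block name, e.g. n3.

idom tree: n1←n0 n2←n1 n3←n0 n4←n0 n5←n0 n6←n0
Join-block Dom:
  n4: preds {n0,n2}: {n0} ∩ {n0,n1,n2} = {n0}; idom=n0
  n5: preds {n3,n4}: {n0,n3} ∩ {n0,n4} = {n0}; idom=n0
  n6: preds {n3,n4,n5}: {n0,n3} ∩ {n0,n4} ∩ {n0,n5} = {n0}; idom=n0

idom(n6) = n0

Answer: n0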